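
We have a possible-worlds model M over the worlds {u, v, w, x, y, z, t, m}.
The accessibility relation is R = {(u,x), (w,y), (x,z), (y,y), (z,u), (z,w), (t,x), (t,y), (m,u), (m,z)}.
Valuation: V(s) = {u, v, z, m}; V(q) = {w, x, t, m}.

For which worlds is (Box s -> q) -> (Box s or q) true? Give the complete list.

v, w, x, t, m

Let φ = (Box s -> q) -> (Box s or q). Evaluate φ at each world:
  u (successors {x}): φ is false.
  v (successors ∅): φ is true.
  w (successors {y}): φ is true.
  x (successors {z}): φ is true.
  y (successors {y}): φ is false.
  z (successors {u, w}): φ is false.
  t (successors {x, y}): φ is true.
  m (successors {u, z}): φ is true.
For instance, at w:
  At w: Box s -> q is true, Box s or q is true, so (Box s -> q) -> (Box s or q) is true.
    At w: Box s is false, q is true, so Box s -> q is true.
      At w: Box s requires s at every successor {y}.
        s fails at y, so Box s is false at w.
    At w: Box s is false, q is true, so Box s or q is true.
      At w: Box s requires s at every successor {y}.
        s fails at y, so Box s is false at w.
Satisfying worlds: {v, w, x, t, m}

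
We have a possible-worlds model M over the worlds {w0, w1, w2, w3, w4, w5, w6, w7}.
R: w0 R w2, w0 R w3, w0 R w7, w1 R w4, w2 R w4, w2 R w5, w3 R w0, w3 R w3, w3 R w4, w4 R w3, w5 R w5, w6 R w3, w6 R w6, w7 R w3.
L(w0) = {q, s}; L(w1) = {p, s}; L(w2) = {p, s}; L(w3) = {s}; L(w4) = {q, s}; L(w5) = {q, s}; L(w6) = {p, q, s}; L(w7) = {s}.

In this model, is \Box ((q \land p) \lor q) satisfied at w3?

At w3: \Box ((q \land p) \lor q) requires (q \land p) \lor q at every successor {w0, w3, w4}.
  (q \land p) \lor q fails at w3, so \Box ((q \land p) \lor q) is false at w3.

No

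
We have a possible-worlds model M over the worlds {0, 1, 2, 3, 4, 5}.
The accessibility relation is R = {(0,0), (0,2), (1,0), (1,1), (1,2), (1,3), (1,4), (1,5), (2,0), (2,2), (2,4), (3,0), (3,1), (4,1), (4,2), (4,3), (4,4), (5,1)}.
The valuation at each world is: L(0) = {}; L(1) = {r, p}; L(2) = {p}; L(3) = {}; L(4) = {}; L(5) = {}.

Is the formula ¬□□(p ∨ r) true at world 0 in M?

Recall that □ψ holds at a world iff ψ holds at every accessible world, and ◇ψ holds iff ψ holds at some accessible world.
At 0: □□(p ∨ r) is false, so ¬□□(p ∨ r) is true.
  At 0: □□(p ∨ r) requires □(p ∨ r) at every successor {0, 2}.
    □(p ∨ r) fails at 0, so □□(p ∨ r) is false at 0.
      At 0: □(p ∨ r) requires p ∨ r at every successor {0, 2}.
        p ∨ r fails at 0, so □(p ∨ r) is false at 0.

Yes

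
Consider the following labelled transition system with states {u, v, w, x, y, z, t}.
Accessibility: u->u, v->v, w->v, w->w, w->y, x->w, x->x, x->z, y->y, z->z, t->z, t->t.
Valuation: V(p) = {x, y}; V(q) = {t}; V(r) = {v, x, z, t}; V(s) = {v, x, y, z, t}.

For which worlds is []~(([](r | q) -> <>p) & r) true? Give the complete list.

Recall that []ψ holds at a world iff ψ holds at every accessible world, and <>ψ holds iff ψ holds at some accessible world.
Let φ = []~(([](r | q) -> <>p) & r). Evaluate φ at each world:
  u (successors {u}): φ is true.
  v (successors {v}): φ is true.
  w (successors {v, w, y}): φ is true.
  x (successors {w, x, z}): φ is false.
  y (successors {y}): φ is true.
  z (successors {z}): φ is true.
  t (successors {z, t}): φ is true.
For instance, at t:
  At t: []~(([](r | q) -> <>p) & r) requires ~(([](r | q) -> <>p) & r) at every successor {z, t}.
      At z: ([](r | q) -> <>p) & r is false, so ~(([](r | q) -> <>p) & r) is true.
      At t: ([](r | q) -> <>p) & r is false, so ~(([](r | q) -> <>p) & r) is true.
  So []~(([](r | q) -> <>p) & r) is true at t.
Satisfying worlds: {u, v, w, y, z, t}

u, v, w, y, z, t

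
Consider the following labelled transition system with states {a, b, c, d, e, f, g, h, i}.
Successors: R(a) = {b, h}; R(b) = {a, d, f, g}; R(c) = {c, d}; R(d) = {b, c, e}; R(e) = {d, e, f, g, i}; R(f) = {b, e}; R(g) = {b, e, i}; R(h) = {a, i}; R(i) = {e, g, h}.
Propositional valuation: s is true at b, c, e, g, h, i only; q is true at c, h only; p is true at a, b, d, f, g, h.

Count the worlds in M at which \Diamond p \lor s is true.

9

Let φ = \Diamond p \lor s. Evaluate φ at each world:
  a (successors {b, h}): φ is true.
  b (successors {a, d, f, g}): φ is true.
  c (successors {c, d}): φ is true.
  d (successors {b, c, e}): φ is true.
  e (successors {d, e, f, g, i}): φ is true.
  f (successors {b, e}): φ is true.
  g (successors {b, e, i}): φ is true.
  h (successors {a, i}): φ is true.
  i (successors {e, g, h}): φ is true.
For instance, at e:
  At e: \Diamond p is true, s is true, so \Diamond p \lor s is true.
    At e: \Diamond p requires p at some successor in {d, e, f, g, i}.
      p holds at d, so \Diamond p is true at e.
Satisfying worlds: {a, b, c, d, e, f, g, h, i}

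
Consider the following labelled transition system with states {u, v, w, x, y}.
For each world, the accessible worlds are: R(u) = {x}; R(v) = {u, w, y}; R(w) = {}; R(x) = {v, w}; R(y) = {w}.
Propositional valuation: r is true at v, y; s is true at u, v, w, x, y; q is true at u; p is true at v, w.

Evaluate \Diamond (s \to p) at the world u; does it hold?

Recall that \Diamond ψ holds at a world iff ψ holds at some accessible world.
At u: \Diamond (s \to p) requires s \to p at some successor in {x}.
  At x: s \to p is false.
So \Diamond (s \to p) is false at u.

No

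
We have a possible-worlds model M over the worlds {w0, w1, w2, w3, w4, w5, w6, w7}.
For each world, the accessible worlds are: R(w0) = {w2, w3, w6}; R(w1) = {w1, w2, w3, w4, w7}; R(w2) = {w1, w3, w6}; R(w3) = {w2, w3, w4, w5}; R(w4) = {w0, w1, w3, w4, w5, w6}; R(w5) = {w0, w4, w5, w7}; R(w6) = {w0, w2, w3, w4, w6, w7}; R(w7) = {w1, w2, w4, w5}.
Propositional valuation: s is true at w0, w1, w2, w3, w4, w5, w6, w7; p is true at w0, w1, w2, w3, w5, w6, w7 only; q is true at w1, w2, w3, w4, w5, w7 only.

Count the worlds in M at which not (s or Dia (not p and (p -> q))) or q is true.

Let φ = not (s or Dia (not p and (p -> q))) or q. Evaluate φ at each world:
  w0 (successors {w2, w3, w6}): φ is false.
  w1 (successors {w1, w2, w3, w4, w7}): φ is true.
  w2 (successors {w1, w3, w6}): φ is true.
  w3 (successors {w2, w3, w4, w5}): φ is true.
  w4 (successors {w0, w1, w3, w4, w5, w6}): φ is true.
  w5 (successors {w0, w4, w5, w7}): φ is true.
  w6 (successors {w0, w2, w3, w4, w6, w7}): φ is false.
  w7 (successors {w1, w2, w4, w5}): φ is true.
For instance, at w3:
  At w3: not (s or Dia (not p and (p -> q))) is false, q is true, so not (s or Dia (not p and (p -> q))) or q is true.
    At w3: s or Dia (not p and (p -> q)) is true, so not (s or Dia (not p and (p -> q))) is false.
      At w3: s is true, Dia (not p and (p -> q)) is true, so s or Dia (not p and (p -> q)) is true.
Satisfying worlds: {w1, w2, w3, w4, w5, w7}

6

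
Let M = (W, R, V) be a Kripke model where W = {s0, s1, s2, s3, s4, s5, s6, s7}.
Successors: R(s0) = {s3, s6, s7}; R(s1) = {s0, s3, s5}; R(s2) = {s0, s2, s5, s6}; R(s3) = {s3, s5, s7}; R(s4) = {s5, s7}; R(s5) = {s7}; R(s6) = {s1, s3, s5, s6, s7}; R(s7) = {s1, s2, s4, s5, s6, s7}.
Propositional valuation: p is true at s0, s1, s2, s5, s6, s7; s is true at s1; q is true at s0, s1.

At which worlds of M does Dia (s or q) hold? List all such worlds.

Recall that Dia ψ holds at a world iff ψ holds at some accessible world.
Let φ = Dia (s or q). Evaluate φ at each world:
  s0 (successors {s3, s6, s7}): φ is false.
  s1 (successors {s0, s3, s5}): φ is true.
  s2 (successors {s0, s2, s5, s6}): φ is true.
  s3 (successors {s3, s5, s7}): φ is false.
  s4 (successors {s5, s7}): φ is false.
  s5 (successors {s7}): φ is false.
  s6 (successors {s1, s3, s5, s6, s7}): φ is true.
  s7 (successors {s1, s2, s4, s5, s6, s7}): φ is true.
For instance, at s2:
  At s2: Dia (s or q) requires s or q at some successor in {s0, s2, s5, s6}.
    s or q holds at s0, so Dia (s or q) is true at s2.
Satisfying worlds: {s1, s2, s6, s7}

s1, s2, s6, s7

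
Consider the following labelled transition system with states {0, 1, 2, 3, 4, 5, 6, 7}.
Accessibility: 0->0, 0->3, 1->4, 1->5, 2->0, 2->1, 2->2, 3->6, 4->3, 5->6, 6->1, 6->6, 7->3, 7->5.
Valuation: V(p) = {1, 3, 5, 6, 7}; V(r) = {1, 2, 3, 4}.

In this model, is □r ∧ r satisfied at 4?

Yes

At 4: □r is true, r is true, so □r ∧ r is true.
  At 4: □r requires r at every successor {3}.
    At 3: r is true.
  So □r is true at 4.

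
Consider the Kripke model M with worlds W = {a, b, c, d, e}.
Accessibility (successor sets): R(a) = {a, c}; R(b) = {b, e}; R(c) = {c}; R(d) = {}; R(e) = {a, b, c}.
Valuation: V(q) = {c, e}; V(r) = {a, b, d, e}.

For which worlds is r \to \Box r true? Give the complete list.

Let φ = r \to \Box r. Evaluate φ at each world:
  a (successors {a, c}): φ is false.
  b (successors {b, e}): φ is true.
  c (successors {c}): φ is true.
  d (successors ∅): φ is true.
  e (successors {a, b, c}): φ is false.
For instance, at a:
  At a: r is true, \Box r is false, so r \to \Box r is false.
    At a: \Box r requires r at every successor {a, c}.
      r fails at c, so \Box r is false at a.
Satisfying worlds: {b, c, d}

b, c, d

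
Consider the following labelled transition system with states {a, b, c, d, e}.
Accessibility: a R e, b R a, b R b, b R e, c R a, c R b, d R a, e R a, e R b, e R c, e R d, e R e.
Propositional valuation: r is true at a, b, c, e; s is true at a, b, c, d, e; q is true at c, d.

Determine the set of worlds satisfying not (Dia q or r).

d

Let φ = not (Dia q or r). Evaluate φ at each world:
  a (successors {e}): φ is false.
  b (successors {a, b, e}): φ is false.
  c (successors {a, b}): φ is false.
  d (successors {a}): φ is true.
  e (successors {a, b, c, d, e}): φ is false.
For instance, at d:
  At d: Dia q or r is false, so not (Dia q or r) is true.
    At d: Dia q is false, r is false, so Dia q or r is false.
      At d: Dia q requires q at some successor in {a}.
        At a: q is false.
      So Dia q is false at d.
Satisfying worlds: {d}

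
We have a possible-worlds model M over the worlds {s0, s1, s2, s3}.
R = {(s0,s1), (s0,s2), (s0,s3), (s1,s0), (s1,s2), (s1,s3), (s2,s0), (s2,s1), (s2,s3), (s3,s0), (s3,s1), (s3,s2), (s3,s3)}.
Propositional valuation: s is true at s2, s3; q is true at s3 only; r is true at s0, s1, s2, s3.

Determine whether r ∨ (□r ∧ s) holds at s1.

At s1: r is true, □r ∧ s is false, so r ∨ (□r ∧ s) is true.
  At s1: □r is true, s is false, so □r ∧ s is false.
    At s1: □r requires r at every successor {s0, s2, s3}.
      At s0: r is true.
      At s2: r is true.
      At s3: r is true.
    So □r is true at s1.

Yes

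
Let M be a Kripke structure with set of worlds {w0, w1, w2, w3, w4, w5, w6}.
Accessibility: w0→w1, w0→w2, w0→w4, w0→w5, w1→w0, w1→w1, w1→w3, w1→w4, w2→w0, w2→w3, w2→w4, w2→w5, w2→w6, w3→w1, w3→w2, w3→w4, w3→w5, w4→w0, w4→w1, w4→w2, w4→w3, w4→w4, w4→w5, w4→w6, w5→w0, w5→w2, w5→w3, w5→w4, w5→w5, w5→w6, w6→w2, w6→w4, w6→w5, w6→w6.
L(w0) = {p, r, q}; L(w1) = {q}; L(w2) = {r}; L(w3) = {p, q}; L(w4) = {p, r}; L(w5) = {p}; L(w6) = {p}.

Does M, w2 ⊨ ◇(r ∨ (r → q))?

Yes

At w2: ◇(r ∨ (r → q)) requires r ∨ (r → q) at some successor in {w0, w3, w4, w5, w6}.
  r ∨ (r → q) holds at w0, so ◇(r ∨ (r → q)) is true at w2.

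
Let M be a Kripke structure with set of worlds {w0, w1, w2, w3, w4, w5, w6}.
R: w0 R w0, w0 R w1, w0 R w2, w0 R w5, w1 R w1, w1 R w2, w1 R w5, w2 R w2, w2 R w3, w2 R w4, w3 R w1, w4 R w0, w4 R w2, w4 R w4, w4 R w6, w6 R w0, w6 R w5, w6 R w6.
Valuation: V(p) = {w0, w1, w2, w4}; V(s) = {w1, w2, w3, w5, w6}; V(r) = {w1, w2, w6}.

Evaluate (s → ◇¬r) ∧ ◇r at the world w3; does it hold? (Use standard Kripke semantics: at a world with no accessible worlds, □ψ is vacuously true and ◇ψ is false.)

No

Recall that ◇ψ holds at a world iff ψ holds at some accessible world.
At w3: s → ◇¬r is false, ◇r is true, so (s → ◇¬r) ∧ ◇r is false.
  At w3: s is true, ◇¬r is false, so s → ◇¬r is false.
    At w3: ◇¬r requires ¬r at some successor in {w1}.
      At w1: ¬r is false.
    So ◇¬r is false at w3.
  At w3: ◇r requires r at some successor in {w1}.
    r holds at w1, so ◇r is true at w3.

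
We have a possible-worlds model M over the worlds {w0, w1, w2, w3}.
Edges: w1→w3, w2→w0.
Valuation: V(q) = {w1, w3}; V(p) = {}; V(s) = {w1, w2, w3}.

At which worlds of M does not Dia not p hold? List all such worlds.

Let φ = not Dia not p. Evaluate φ at each world:
  w0 (successors ∅): φ is true.
  w1 (successors {w3}): φ is false.
  w2 (successors {w0}): φ is false.
  w3 (successors ∅): φ is true.
For instance, at w1:
  At w1: Dia not p is true, so not Dia not p is false.
    At w1: Dia not p requires not p at some successor in {w3}.
      not p holds at w3, so Dia not p is true at w1.
Satisfying worlds: {w0, w3}

w0, w3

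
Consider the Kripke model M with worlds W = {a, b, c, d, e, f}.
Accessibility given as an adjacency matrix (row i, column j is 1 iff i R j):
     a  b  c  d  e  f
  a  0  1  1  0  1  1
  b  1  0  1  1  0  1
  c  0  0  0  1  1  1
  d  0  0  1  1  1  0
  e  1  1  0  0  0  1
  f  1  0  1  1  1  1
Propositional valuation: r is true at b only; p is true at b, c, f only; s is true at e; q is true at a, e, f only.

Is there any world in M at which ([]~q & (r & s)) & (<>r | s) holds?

Let φ = ([]~q & (r & s)) & (<>r | s). Evaluate φ at each world:
  a (successors {b, c, e, f}): φ is false.
  b (successors {a, c, d, f}): φ is false.
  c (successors {d, e, f}): φ is false.
  d (successors {c, d, e}): φ is false.
  e (successors {a, b, f}): φ is false.
  f (successors {a, c, d, e, f}): φ is false.
For instance, at c:
  At c: []~q & (r & s) is false, <>r | s is false, so ([]~q & (r & s)) & (<>r | s) is false.
    At c: []~q is false, r & s is false, so []~q & (r & s) is false.
      At c: []~q requires ~q at every successor {d, e, f}.
        ~q fails at e, so []~q is false at c.
    At c: <>r is false, s is false, so <>r | s is false.
      At c: <>r requires r at some successor in {d, e, f}.
        At d: r is false.
        At e: r is false.
        At f: r is false.
      So <>r is false at c.

No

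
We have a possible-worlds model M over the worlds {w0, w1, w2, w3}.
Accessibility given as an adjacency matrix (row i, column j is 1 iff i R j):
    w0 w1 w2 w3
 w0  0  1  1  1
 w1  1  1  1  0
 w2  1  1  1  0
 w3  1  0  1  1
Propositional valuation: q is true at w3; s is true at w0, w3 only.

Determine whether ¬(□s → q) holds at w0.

No

Recall that □ψ holds at a world iff ψ holds at every accessible world, and ◇ψ holds iff ψ holds at some accessible world.
At w0: □s → q is true, so ¬(□s → q) is false.
  At w0: □s is false, q is false, so □s → q is true.
    At w0: □s requires s at every successor {w1, w2, w3}.
      s fails at w1, so □s is false at w0.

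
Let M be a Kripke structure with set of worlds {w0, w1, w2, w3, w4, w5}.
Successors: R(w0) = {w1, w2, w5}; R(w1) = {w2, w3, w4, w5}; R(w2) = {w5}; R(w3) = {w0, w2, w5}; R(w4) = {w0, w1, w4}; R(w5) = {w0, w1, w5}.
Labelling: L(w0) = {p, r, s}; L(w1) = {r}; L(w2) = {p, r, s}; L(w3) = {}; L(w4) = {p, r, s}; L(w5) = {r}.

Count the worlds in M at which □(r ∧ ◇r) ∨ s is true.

5

Let φ = □(r ∧ ◇r) ∨ s. Evaluate φ at each world:
  w0 (successors {w1, w2, w5}): φ is true.
  w1 (successors {w2, w3, w4, w5}): φ is false.
  w2 (successors {w5}): φ is true.
  w3 (successors {w0, w2, w5}): φ is true.
  w4 (successors {w0, w1, w4}): φ is true.
  w5 (successors {w0, w1, w5}): φ is true.
For instance, at w0:
  At w0: □(r ∧ ◇r) is true, s is true, so □(r ∧ ◇r) ∨ s is true.
    At w0: □(r ∧ ◇r) requires r ∧ ◇r at every successor {w1, w2, w5}.
      At w1: r ∧ ◇r is true.
      At w2: r ∧ ◇r is true.
      At w5: r ∧ ◇r is true.
    So □(r ∧ ◇r) is true at w0.
Satisfying worlds: {w0, w2, w3, w4, w5}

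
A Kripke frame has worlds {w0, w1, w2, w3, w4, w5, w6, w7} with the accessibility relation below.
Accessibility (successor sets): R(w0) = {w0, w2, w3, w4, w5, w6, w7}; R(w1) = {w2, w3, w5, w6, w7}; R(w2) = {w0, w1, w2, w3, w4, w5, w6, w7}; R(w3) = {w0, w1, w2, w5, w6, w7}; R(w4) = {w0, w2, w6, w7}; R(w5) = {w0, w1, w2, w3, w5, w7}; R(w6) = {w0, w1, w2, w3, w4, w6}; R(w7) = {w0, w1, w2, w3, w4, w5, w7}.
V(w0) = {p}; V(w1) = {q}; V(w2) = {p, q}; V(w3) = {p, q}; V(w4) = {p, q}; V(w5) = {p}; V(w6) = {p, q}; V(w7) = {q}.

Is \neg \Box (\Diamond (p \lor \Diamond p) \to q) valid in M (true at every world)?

Yes

Recall that \Box ψ holds at a world iff ψ holds at every accessible world, and \Diamond ψ holds iff ψ holds at some accessible world.
Let φ = \neg \Box (\Diamond (p \lor \Diamond p) \to q). Evaluate φ at each world:
  w0 (successors {w0, w2, w3, w4, w5, w6, w7}): φ is true.
  w1 (successors {w2, w3, w5, w6, w7}): φ is true.
  w2 (successors {w0, w1, w2, w3, w4, w5, w6, w7}): φ is true.
  w3 (successors {w0, w1, w2, w5, w6, w7}): φ is true.
  w4 (successors {w0, w2, w6, w7}): φ is true.
  w5 (successors {w0, w1, w2, w3, w5, w7}): φ is true.
  w6 (successors {w0, w1, w2, w3, w4, w6}): φ is true.
  w7 (successors {w0, w1, w2, w3, w4, w5, w7}): φ is true.
For instance, at w7:
  At w7: \Box (\Diamond (p \lor \Diamond p) \to q) is false, so \neg \Box (\Diamond (p \lor \Diamond p) \to q) is true.
    At w7: \Box (\Diamond (p \lor \Diamond p) \to q) requires \Diamond (p \lor \Diamond p) \to q at every successor {w0, w1, w2, w3, w4, w5, w7}.
      \Diamond (p \lor \Diamond p) \to q fails at w0, so \Box (\Diamond (p \lor \Diamond p) \to q) is false at w7.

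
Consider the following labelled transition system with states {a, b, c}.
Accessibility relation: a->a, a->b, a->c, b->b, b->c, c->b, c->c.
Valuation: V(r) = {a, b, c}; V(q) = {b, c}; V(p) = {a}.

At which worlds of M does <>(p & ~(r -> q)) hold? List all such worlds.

Let φ = <>(p & ~(r -> q)). Evaluate φ at each world:
  a (successors {a, b, c}): φ is true.
  b (successors {b, c}): φ is false.
  c (successors {b, c}): φ is false.
For instance, at c:
  At c: <>(p & ~(r -> q)) requires p & ~(r -> q) at some successor in {b, c}.
    At b: p & ~(r -> q) is false.
    At c: p & ~(r -> q) is false.
  So <>(p & ~(r -> q)) is false at c.
Satisfying worlds: {a}

a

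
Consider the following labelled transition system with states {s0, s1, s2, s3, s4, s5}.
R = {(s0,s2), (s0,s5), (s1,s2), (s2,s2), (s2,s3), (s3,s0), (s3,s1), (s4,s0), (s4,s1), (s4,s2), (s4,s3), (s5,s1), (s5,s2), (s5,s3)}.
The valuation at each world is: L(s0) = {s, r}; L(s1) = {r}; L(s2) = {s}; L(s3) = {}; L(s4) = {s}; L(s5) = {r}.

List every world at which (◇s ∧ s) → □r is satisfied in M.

Let φ = (◇s ∧ s) → □r. Evaluate φ at each world:
  s0 (successors {s2, s5}): φ is false.
  s1 (successors {s2}): φ is true.
  s2 (successors {s2, s3}): φ is false.
  s3 (successors {s0, s1}): φ is true.
  s4 (successors {s0, s1, s2, s3}): φ is false.
  s5 (successors {s1, s2, s3}): φ is true.
For instance, at s0:
  At s0: ◇s ∧ s is true, □r is false, so (◇s ∧ s) → □r is false.
    At s0: ◇s is true, s is true, so ◇s ∧ s is true.
      At s0: ◇s requires s at some successor in {s2, s5}.
        s holds at s2, so ◇s is true at s0.
    At s0: □r requires r at every successor {s2, s5}.
      r fails at s2, so □r is false at s0.
Satisfying worlds: {s1, s3, s5}

s1, s3, s5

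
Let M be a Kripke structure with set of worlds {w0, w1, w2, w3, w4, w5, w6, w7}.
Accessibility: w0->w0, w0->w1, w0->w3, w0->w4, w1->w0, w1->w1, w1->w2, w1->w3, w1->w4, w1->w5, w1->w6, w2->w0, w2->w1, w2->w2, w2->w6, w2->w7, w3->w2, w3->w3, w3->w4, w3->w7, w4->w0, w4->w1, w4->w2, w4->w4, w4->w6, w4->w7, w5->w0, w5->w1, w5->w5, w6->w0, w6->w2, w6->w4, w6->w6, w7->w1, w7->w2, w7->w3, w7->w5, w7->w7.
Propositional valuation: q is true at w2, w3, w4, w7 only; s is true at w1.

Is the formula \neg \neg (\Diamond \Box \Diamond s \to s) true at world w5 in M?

No

Recall that \Box ψ holds at a world iff ψ holds at every accessible world, and \Diamond ψ holds iff ψ holds at some accessible world.
At w5: \neg (\Diamond \Box \Diamond s \to s) is true, so \neg \neg (\Diamond \Box \Diamond s \to s) is false.
  At w5: \Diamond \Box \Diamond s \to s is false, so \neg (\Diamond \Box \Diamond s \to s) is true.
    At w5: \Diamond \Box \Diamond s is true, s is false, so \Diamond \Box \Diamond s \to s is false.
      At w5: \Diamond \Box \Diamond s requires \Box \Diamond s at some successor in {w0, w1, w5}.
        \Box \Diamond s holds at w5, so \Diamond \Box \Diamond s is true at w5.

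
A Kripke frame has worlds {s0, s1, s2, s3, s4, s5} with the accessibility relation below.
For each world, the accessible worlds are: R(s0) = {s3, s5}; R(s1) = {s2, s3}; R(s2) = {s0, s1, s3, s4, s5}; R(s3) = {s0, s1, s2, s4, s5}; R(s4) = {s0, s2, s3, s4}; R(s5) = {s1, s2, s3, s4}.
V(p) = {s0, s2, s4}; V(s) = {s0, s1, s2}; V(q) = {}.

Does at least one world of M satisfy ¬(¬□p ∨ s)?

No

Let φ = ¬(¬□p ∨ s). Evaluate φ at each world:
  s0 (successors {s3, s5}): φ is false.
  s1 (successors {s2, s3}): φ is false.
  s2 (successors {s0, s1, s3, s4, s5}): φ is false.
  s3 (successors {s0, s1, s2, s4, s5}): φ is false.
  s4 (successors {s0, s2, s3, s4}): φ is false.
  s5 (successors {s1, s2, s3, s4}): φ is false.
For instance, at s0:
  At s0: ¬□p ∨ s is true, so ¬(¬□p ∨ s) is false.
    At s0: ¬□p is true, s is true, so ¬□p ∨ s is true.
      At s0: □p is false, so ¬□p is true.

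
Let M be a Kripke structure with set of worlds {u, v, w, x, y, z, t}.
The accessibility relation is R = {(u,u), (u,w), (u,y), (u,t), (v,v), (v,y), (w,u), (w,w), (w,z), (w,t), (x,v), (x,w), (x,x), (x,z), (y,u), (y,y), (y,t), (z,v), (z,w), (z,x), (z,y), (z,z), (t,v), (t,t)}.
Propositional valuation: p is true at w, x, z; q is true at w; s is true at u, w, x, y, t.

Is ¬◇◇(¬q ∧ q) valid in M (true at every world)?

Yes

Let φ = ¬◇◇(¬q ∧ q). Evaluate φ at each world:
  u (successors {u, w, y, t}): φ is true.
  v (successors {v, y}): φ is true.
  w (successors {u, w, z, t}): φ is true.
  x (successors {v, w, x, z}): φ is true.
  y (successors {u, y, t}): φ is true.
  z (successors {v, w, x, y, z}): φ is true.
  t (successors {v, t}): φ is true.
For instance, at z:
  At z: ◇◇(¬q ∧ q) is false, so ¬◇◇(¬q ∧ q) is true.
    At z: ◇◇(¬q ∧ q) requires ◇(¬q ∧ q) at some successor in {v, w, x, y, z}.
      At v: ◇(¬q ∧ q) is false.
      At w: ◇(¬q ∧ q) is false.
      At x: ◇(¬q ∧ q) is false.
      At y: ◇(¬q ∧ q) is false.
      At z: ◇(¬q ∧ q) is false.
    So ◇◇(¬q ∧ q) is false at z.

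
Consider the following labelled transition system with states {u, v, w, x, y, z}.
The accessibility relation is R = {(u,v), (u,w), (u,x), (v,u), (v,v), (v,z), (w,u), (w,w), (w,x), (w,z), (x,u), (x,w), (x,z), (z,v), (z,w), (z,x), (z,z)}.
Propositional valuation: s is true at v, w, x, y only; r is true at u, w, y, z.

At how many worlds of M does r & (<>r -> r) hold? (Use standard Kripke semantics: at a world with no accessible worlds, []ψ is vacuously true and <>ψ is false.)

Let φ = r & (<>r -> r). Evaluate φ at each world:
  u (successors {v, w, x}): φ is true.
  v (successors {u, v, z}): φ is false.
  w (successors {u, w, x, z}): φ is true.
  x (successors {u, w, z}): φ is false.
  y (successors ∅): φ is true.
  z (successors {v, w, x, z}): φ is true.
For instance, at z:
  At z: r is true, <>r -> r is true, so r & (<>r -> r) is true.
    At z: <>r is true, r is true, so <>r -> r is true.
      At z: <>r requires r at some successor in {v, w, x, z}.
        r holds at w, so <>r is true at z.
Satisfying worlds: {u, w, y, z}

4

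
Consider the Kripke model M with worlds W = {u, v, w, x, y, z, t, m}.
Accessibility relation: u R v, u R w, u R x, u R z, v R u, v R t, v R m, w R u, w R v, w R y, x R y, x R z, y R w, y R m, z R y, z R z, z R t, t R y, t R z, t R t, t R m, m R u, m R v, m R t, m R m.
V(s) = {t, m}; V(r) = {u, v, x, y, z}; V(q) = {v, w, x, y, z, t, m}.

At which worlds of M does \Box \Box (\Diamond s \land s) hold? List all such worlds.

none

Let φ = \Box \Box (\Diamond s \land s). Evaluate φ at each world:
  u (successors {v, w, x, z}): φ is false.
  v (successors {u, t, m}): φ is false.
  w (successors {u, v, y}): φ is false.
  x (successors {y, z}): φ is false.
  y (successors {w, m}): φ is false.
  z (successors {y, z, t}): φ is false.
  t (successors {y, z, t, m}): φ is false.
  m (successors {u, v, t, m}): φ is false.
For instance, at z:
  At z: \Box \Box (\Diamond s \land s) requires \Box (\Diamond s \land s) at every successor {y, z, t}.
    \Box (\Diamond s \land s) fails at y, so \Box \Box (\Diamond s \land s) is false at z.
      At y: \Box (\Diamond s \land s) requires \Diamond s \land s at every successor {w, m}.
        \Diamond s \land s fails at w, so \Box (\Diamond s \land s) is false at y.
Satisfying worlds: none.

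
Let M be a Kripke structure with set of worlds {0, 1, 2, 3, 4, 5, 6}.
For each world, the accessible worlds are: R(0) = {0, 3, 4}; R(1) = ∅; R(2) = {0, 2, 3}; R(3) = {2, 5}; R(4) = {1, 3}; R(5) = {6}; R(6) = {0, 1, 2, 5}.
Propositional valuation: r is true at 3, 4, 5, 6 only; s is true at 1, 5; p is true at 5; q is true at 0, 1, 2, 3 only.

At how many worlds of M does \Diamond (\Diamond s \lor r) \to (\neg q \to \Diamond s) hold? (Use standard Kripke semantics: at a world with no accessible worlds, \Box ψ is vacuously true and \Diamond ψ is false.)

Let φ = \Diamond (\Diamond s \lor r) \to (\neg q \to \Diamond s). Evaluate φ at each world:
  0 (successors {0, 3, 4}): φ is true.
  1 (successors ∅): φ is true.
  2 (successors {0, 2, 3}): φ is true.
  3 (successors {2, 5}): φ is true.
  4 (successors {1, 3}): φ is true.
  5 (successors {6}): φ is false.
  6 (successors {0, 1, 2, 5}): φ is true.
For instance, at 0:
  At 0: \Diamond (\Diamond s \lor r) is true, \neg q \to \Diamond s is true, so \Diamond (\Diamond s \lor r) \to (\neg q \to \Diamond s) is true.
    At 0: \Diamond (\Diamond s \lor r) requires \Diamond s \lor r at some successor in {0, 3, 4}.
      \Diamond s \lor r holds at 3, so \Diamond (\Diamond s \lor r) is true at 0.
    At 0: \neg q is false, \Diamond s is false, so \neg q \to \Diamond s is true.
      At 0: \Diamond s requires s at some successor in {0, 3, 4}.
        At 0: s is false.
        At 3: s is false.
        At 4: s is false.
      So \Diamond s is false at 0.
Satisfying worlds: {0, 1, 2, 3, 4, 6}

6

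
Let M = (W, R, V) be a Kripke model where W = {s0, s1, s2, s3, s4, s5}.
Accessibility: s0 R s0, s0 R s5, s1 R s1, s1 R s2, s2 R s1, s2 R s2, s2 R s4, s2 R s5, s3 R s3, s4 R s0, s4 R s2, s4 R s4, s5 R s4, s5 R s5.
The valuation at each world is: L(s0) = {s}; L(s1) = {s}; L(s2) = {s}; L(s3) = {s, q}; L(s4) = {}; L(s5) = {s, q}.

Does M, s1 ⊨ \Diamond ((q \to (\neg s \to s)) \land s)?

At s1: \Diamond ((q \to (\neg s \to s)) \land s) requires (q \to (\neg s \to s)) \land s at some successor in {s1, s2}.
  (q \to (\neg s \to s)) \land s holds at s1, so \Diamond ((q \to (\neg s \to s)) \land s) is true at s1.

Yes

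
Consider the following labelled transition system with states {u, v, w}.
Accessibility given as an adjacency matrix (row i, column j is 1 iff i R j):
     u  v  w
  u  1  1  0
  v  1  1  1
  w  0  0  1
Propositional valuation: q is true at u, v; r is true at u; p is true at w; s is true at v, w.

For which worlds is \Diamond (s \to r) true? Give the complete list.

u, v

Recall that \Diamond ψ holds at a world iff ψ holds at some accessible world.
Let φ = \Diamond (s \to r). Evaluate φ at each world:
  u (successors {u, v}): φ is true.
  v (successors {u, v, w}): φ is true.
  w (successors {w}): φ is false.
For instance, at w:
  At w: \Diamond (s \to r) requires s \to r at some successor in {w}.
    At w: s \to r is false.
  So \Diamond (s \to r) is false at w.
Satisfying worlds: {u, v}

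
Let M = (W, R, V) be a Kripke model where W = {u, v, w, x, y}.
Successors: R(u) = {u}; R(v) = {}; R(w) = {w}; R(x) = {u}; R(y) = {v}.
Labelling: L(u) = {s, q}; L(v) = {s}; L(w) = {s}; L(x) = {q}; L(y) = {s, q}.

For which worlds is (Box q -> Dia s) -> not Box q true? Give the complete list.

v, w, y

Let φ = (Box q -> Dia s) -> not Box q. Evaluate φ at each world:
  u (successors {u}): φ is false.
  v (successors ∅): φ is true.
  w (successors {w}): φ is true.
  x (successors {u}): φ is false.
  y (successors {v}): φ is true.
For instance, at w:
  At w: Box q -> Dia s is true, not Box q is true, so (Box q -> Dia s) -> not Box q is true.
    At w: Box q is false, Dia s is true, so Box q -> Dia s is true.
      At w: Box q requires q at every successor {w}.
        q fails at w, so Box q is false at w.
      At w: Dia s requires s at some successor in {w}.
        s holds at w, so Dia s is true at w.
    At w: Box q is false, so not Box q is true.
      At w: Box q requires q at every successor {w}.
        q fails at w, so Box q is false at w.
Satisfying worlds: {v, w, y}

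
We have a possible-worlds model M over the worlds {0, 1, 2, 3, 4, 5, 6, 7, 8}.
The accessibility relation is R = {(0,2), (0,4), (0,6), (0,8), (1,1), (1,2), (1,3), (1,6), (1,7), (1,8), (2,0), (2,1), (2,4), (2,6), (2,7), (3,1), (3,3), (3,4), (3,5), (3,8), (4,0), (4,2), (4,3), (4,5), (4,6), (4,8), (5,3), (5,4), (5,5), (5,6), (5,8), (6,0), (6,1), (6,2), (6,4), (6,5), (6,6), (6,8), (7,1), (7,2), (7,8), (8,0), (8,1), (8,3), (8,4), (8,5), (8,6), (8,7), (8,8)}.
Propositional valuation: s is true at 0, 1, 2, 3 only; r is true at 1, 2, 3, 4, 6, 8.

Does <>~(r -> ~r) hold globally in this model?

Yes

Let φ = <>~(r -> ~r). Evaluate φ at each world:
  0 (successors {2, 4, 6, 8}): φ is true.
  1 (successors {1, 2, 3, 6, 7, 8}): φ is true.
  2 (successors {0, 1, 4, 6, 7}): φ is true.
  3 (successors {1, 3, 4, 5, 8}): φ is true.
  4 (successors {0, 2, 3, 5, 6, 8}): φ is true.
  5 (successors {3, 4, 5, 6, 8}): φ is true.
  6 (successors {0, 1, 2, 4, 5, 6, 8}): φ is true.
  7 (successors {1, 2, 8}): φ is true.
  8 (successors {0, 1, 3, 4, 5, 6, 7, 8}): φ is true.
For instance, at 2:
  At 2: <>~(r -> ~r) requires ~(r -> ~r) at some successor in {0, 1, 4, 6, 7}.
    ~(r -> ~r) holds at 1, so <>~(r -> ~r) is true at 2.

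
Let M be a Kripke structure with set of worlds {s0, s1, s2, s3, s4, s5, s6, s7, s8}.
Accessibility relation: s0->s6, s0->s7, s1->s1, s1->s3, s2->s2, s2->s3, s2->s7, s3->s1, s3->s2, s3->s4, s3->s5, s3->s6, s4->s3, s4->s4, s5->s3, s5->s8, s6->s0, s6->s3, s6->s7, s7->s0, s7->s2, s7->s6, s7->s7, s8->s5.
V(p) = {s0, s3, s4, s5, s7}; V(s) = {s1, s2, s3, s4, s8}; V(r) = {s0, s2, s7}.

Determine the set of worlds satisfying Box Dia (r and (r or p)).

s0, s2, s6, s7

Let φ = Box Dia (r and (r or p)). Evaluate φ at each world:
  s0 (successors {s6, s7}): φ is true.
  s1 (successors {s1, s3}): φ is false.
  s2 (successors {s2, s3, s7}): φ is true.
  s3 (successors {s1, s2, s4, s5, s6}): φ is false.
  s4 (successors {s3, s4}): φ is false.
  s5 (successors {s3, s8}): φ is false.
  s6 (successors {s0, s3, s7}): φ is true.
  s7 (successors {s0, s2, s6, s7}): φ is true.
  s8 (successors {s5}): φ is false.
For instance, at s2:
  At s2: Box Dia (r and (r or p)) requires Dia (r and (r or p)) at every successor {s2, s3, s7}.
      At s2: Dia (r and (r or p)) requires r and (r or p) at some successor in {s2, s3, s7}.
        r and (r or p) holds at s2, so Dia (r and (r or p)) is true at s2.
      At s3: Dia (r and (r or p)) requires r and (r or p) at some successor in {s1, s2, s4, s5, s6}.
        r and (r or p) holds at s2, so Dia (r and (r or p)) is true at s3.
      At s7: Dia (r and (r or p)) requires r and (r or p) at some successor in {s0, s2, s6, s7}.
        r and (r or p) holds at s0, so Dia (r and (r or p)) is true at s7.
  So Box Dia (r and (r or p)) is true at s2.
Satisfying worlds: {s0, s2, s6, s7}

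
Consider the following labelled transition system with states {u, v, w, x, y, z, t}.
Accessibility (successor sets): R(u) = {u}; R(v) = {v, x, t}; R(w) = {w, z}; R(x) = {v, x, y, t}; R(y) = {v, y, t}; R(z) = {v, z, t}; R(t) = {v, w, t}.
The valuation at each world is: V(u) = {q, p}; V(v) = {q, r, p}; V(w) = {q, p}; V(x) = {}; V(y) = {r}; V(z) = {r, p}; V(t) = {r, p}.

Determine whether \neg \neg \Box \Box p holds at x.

Recall that \Box ψ holds at a world iff ψ holds at every accessible world, and \Diamond ψ holds iff ψ holds at some accessible world.
At x: \neg \Box \Box p is true, so \neg \neg \Box \Box p is false.
  At x: \Box \Box p is false, so \neg \Box \Box p is true.
    At x: \Box \Box p requires \Box p at every successor {v, x, y, t}.
      \Box p fails at v, so \Box \Box p is false at x.

No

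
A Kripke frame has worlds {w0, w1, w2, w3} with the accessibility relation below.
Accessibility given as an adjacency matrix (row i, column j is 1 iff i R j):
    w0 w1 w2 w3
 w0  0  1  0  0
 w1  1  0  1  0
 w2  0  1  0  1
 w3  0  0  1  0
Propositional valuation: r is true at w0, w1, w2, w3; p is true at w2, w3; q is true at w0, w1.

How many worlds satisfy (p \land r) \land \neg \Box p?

1

Let φ = (p \land r) \land \neg \Box p. Evaluate φ at each world:
  w0 (successors {w1}): φ is false.
  w1 (successors {w0, w2}): φ is false.
  w2 (successors {w1, w3}): φ is true.
  w3 (successors {w2}): φ is false.
For instance, at w2:
  At w2: p \land r is true, \neg \Box p is true, so (p \land r) \land \neg \Box p is true.
    At w2: \Box p is false, so \neg \Box p is true.
      At w2: \Box p requires p at every successor {w1, w3}.
        p fails at w1, so \Box p is false at w2.
Satisfying worlds: {w2}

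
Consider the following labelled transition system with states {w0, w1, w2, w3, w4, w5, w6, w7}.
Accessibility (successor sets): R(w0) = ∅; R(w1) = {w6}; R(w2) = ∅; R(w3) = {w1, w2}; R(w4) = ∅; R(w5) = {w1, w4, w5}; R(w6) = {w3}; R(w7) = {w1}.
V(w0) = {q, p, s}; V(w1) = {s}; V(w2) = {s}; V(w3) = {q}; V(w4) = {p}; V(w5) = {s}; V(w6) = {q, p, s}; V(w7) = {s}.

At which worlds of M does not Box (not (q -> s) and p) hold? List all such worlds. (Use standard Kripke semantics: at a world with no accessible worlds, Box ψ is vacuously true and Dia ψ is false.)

w1, w3, w5, w6, w7

Let φ = not Box (not (q -> s) and p). Evaluate φ at each world:
  w0 (successors ∅): φ is false.
  w1 (successors {w6}): φ is true.
  w2 (successors ∅): φ is false.
  w3 (successors {w1, w2}): φ is true.
  w4 (successors ∅): φ is false.
  w5 (successors {w1, w4, w5}): φ is true.
  w6 (successors {w3}): φ is true.
  w7 (successors {w1}): φ is true.
For instance, at w7:
  At w7: Box (not (q -> s) and p) is false, so not Box (not (q -> s) and p) is true.
    At w7: Box (not (q -> s) and p) requires not (q -> s) and p at every successor {w1}.
      not (q -> s) and p fails at w1, so Box (not (q -> s) and p) is false at w7.
Satisfying worlds: {w1, w3, w5, w6, w7}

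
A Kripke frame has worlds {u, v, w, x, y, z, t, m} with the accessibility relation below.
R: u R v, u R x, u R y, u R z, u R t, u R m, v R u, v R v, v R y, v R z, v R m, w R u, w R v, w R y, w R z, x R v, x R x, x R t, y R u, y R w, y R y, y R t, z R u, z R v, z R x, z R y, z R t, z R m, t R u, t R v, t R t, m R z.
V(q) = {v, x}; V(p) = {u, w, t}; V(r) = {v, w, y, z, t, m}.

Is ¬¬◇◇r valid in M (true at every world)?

Yes

Recall that ◇ψ holds at a world iff ψ holds at some accessible world.
Let φ = ¬¬◇◇r. Evaluate φ at each world:
  u (successors {v, x, y, z, t, m}): φ is true.
  v (successors {u, v, y, z, m}): φ is true.
  w (successors {u, v, y, z}): φ is true.
  x (successors {v, x, t}): φ is true.
  y (successors {u, w, y, t}): φ is true.
  z (successors {u, v, x, y, t, m}): φ is true.
  t (successors {u, v, t}): φ is true.
  m (successors {z}): φ is true.
For instance, at x:
  At x: ¬◇◇r is false, so ¬¬◇◇r is true.
    At x: ◇◇r is true, so ¬◇◇r is false.
      At x: ◇◇r requires ◇r at some successor in {v, x, t}.
        ◇r holds at v, so ◇◇r is true at x.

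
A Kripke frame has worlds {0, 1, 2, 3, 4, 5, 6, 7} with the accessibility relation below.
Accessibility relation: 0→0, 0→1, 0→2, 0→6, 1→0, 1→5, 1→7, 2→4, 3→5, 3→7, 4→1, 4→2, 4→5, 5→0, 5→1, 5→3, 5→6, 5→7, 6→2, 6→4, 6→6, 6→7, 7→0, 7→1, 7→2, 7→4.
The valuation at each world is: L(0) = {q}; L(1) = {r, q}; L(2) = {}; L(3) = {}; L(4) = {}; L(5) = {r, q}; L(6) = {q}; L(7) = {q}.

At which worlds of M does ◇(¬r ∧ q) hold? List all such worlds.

0, 1, 3, 5, 6, 7

Recall that ◇ψ holds at a world iff ψ holds at some accessible world.
Let φ = ◇(¬r ∧ q). Evaluate φ at each world:
  0 (successors {0, 1, 2, 6}): φ is true.
  1 (successors {0, 5, 7}): φ is true.
  2 (successors {4}): φ is false.
  3 (successors {5, 7}): φ is true.
  4 (successors {1, 2, 5}): φ is false.
  5 (successors {0, 1, 3, 6, 7}): φ is true.
  6 (successors {2, 4, 6, 7}): φ is true.
  7 (successors {0, 1, 2, 4}): φ is true.
For instance, at 0:
  At 0: ◇(¬r ∧ q) requires ¬r ∧ q at some successor in {0, 1, 2, 6}.
    ¬r ∧ q holds at 0, so ◇(¬r ∧ q) is true at 0.
Satisfying worlds: {0, 1, 3, 5, 6, 7}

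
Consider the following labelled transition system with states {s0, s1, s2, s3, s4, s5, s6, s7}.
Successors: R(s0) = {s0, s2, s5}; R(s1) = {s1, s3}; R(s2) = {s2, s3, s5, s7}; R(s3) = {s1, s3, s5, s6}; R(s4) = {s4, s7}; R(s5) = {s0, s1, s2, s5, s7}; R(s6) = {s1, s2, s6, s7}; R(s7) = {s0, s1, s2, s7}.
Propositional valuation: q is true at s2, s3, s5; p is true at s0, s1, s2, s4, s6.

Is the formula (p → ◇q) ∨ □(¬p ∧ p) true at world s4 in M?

Recall that □ψ holds at a world iff ψ holds at every accessible world, and ◇ψ holds iff ψ holds at some accessible world.
At s4: p → ◇q is false, □(¬p ∧ p) is false, so (p → ◇q) ∨ □(¬p ∧ p) is false.
  At s4: p is true, ◇q is false, so p → ◇q is false.
    At s4: ◇q requires q at some successor in {s4, s7}.
      At s4: q is false.
      At s7: q is false.
    So ◇q is false at s4.
  At s4: □(¬p ∧ p) requires ¬p ∧ p at every successor {s4, s7}.
    ¬p ∧ p fails at s4, so □(¬p ∧ p) is false at s4.

No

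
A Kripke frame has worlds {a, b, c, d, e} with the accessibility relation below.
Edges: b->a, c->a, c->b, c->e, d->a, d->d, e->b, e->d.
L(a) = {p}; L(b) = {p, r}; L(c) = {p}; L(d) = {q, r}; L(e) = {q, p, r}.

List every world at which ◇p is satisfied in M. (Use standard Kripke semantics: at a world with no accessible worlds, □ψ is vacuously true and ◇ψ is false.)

b, c, d, e

Let φ = ◇p. Evaluate φ at each world:
  a (successors ∅): φ is false.
  b (successors {a}): φ is true.
  c (successors {a, b, e}): φ is true.
  d (successors {a, d}): φ is true.
  e (successors {b, d}): φ is true.
For instance, at b:
  At b: ◇p requires p at some successor in {a}.
    p holds at a, so ◇p is true at b.
Satisfying worlds: {b, c, d, e}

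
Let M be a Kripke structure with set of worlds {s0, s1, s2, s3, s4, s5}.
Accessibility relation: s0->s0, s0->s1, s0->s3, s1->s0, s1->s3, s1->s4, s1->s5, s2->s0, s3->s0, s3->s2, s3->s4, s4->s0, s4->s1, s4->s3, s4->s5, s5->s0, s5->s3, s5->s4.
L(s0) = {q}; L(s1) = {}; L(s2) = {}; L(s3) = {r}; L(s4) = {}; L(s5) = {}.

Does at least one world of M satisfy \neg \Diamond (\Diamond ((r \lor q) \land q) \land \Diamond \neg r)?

No

Recall that \Diamond ψ holds at a world iff ψ holds at some accessible world.
Let φ = \neg \Diamond (\Diamond ((r \lor q) \land q) \land \Diamond \neg r). Evaluate φ at each world:
  s0 (successors {s0, s1, s3}): φ is false.
  s1 (successors {s0, s3, s4, s5}): φ is false.
  s2 (successors {s0}): φ is false.
  s3 (successors {s0, s2, s4}): φ is false.
  s4 (successors {s0, s1, s3, s5}): φ is false.
  s5 (successors {s0, s3, s4}): φ is false.
For instance, at s3:
  At s3: \Diamond (\Diamond ((r \lor q) \land q) \land \Diamond \neg r) is true, so \neg \Diamond (\Diamond ((r \lor q) \land q) \land \Diamond \neg r) is false.
    At s3: \Diamond (\Diamond ((r \lor q) \land q) \land \Diamond \neg r) requires \Diamond ((r \lor q) \land q) \land \Diamond \neg r at some successor in {s0, s2, s4}.
      \Diamond ((r \lor q) \land q) \land \Diamond \neg r holds at s0, so \Diamond (\Diamond ((r \lor q) \land q) \land \Diamond \neg r) is true at s3.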